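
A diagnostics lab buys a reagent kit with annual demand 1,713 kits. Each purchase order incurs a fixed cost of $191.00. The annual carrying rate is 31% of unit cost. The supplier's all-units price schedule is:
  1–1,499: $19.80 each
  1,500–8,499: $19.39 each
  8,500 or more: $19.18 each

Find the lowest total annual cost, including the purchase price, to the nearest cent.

TC* ≈ $35,921.52

Holding cost per unit per year at price C is H = 0.31·C.
Evaluate total cost at each tier's feasible EOQ or, if the EOQ is below the tier, at the tier's minimum quantity.
EOQ at $19.80 = 326.5 (feasible in tier 1): TC = 1,713×$19.80 + (1,713/326.5)×191 + (326.5/2)×0.31×$19.80 = $35,921.52.
EOQ at $19.39 = 329.9 < 1500, so use break Q=1500: TC = 1,713×$19.39 + (1,713/1500.0)×191 + (1500.0/2)×0.31×$19.39 = $37,941.37.
EOQ at $19.18 = 331.7 < 8500, so use break Q=8500: TC = 1,713×$19.18 + (1,713/8500.0)×191 + (8500.0/2)×0.31×$19.18 = $58,163.48.
Lowest total cost among the candidates is at Q = 326.5.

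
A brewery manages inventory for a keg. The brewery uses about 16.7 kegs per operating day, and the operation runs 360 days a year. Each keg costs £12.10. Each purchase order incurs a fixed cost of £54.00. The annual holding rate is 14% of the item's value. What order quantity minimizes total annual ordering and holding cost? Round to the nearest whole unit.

Annual demand D = 16.7 × 360 = 6,012.
Holding cost H = 0.14 × £12.10 = £1.6940 per unit per year.
EOQ = √(2DS / H) = √(2 × 6,012 × 54 / 1.694).
= √(649,296 / 1.694) = √383,291.6175 ≈ 619.105.

Q* ≈ 619 kegs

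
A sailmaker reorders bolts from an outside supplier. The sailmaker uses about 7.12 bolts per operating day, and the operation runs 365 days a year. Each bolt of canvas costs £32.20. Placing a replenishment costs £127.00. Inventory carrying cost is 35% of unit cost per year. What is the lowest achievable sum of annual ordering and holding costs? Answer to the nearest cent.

TC* ≈ £2,727.50

Annual demand D = 7.12 × 365 = 2,598.8.
Holding cost H = 0.35 × £32.20 = £11.2700 per unit per year.
EOQ = √(2DS/H) = √(2 × 2,598.8 × 127 / 11.27) ≈ 242.01.
At the optimum the two cost components are equal, so total cost = 2·(Q*/2)H = Q*·H.
Minimum total = √(2DSH) = √(2 × 2,598.8 × 127 × 11.27) ≈ 2727.503.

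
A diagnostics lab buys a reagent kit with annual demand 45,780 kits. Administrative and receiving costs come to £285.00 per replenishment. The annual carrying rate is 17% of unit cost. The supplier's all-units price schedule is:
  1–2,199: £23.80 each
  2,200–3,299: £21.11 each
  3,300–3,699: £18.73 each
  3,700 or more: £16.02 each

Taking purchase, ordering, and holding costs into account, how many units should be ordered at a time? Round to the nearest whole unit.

Q* ≈ 3,700 kits

Holding cost per unit per year at price C is H = 0.17·C.
For each price level, check whether its EOQ is feasible; otherwise the best quantity at that price is the breakpoint.
Tier 1 (£23.80): EOQ = 2539.6 exceeds tier's upper bound 2199, so this tier is dominated.
EOQ at £21.11 = 2696.5 (feasible in tier 2): TC = 45,780×£21.11 + (45,780/2696.5)×285 + (2696.5/2)×0.17×£21.11 = £976,092.87.
EOQ at £18.73 = 2862.7 < 3300, so use break Q=3300: TC = 45,780×£18.73 + (45,780/3300.0)×285 + (3300.0/2)×0.17×£18.73 = £866,666.89.
EOQ at £16.02 = 3095.4 < 3700, so use break Q=3700: TC = 45,780×£16.02 + (45,780/3700.0)×285 + (3700.0/2)×0.17×£16.02 = £741,960.19.
Lowest total cost is £741,960.19 at Q = 3700.0.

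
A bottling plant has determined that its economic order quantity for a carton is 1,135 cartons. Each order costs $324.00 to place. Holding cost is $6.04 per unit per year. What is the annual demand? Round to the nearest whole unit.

D ≈ 12,008 cartons per year

Invert the EOQ relation Q*² = 2DS/H.
From Q* = √(2DS/H): D = Q*²H / (2S) = 1,135² × 6.04 / (2 × 324) = 12007.529.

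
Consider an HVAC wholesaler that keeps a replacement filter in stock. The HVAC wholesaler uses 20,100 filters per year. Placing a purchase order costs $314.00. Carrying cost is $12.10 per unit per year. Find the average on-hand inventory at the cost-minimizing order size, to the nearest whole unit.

The optimal lot size = √(2DS/H) = √(2 × 20,100 × 314 / 12.1) ≈ 1021.37.
Average inventory = Q*/2 ≈ 1021.37 / 2 = 510.687.

Average inventory ≈ 511 filters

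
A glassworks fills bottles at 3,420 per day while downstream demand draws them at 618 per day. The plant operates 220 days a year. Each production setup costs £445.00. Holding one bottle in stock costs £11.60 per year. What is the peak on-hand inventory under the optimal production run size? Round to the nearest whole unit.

Annual demand D = 618 × 220 = 135,960.
Production build-up factor (1 − d/p) = 1 − 618/3,420 = 0.8193.
Q* = √(2DS / (H(1 − d/p))) = √(2 × 135,960 × 445 / (11.6 × 0.8193)).
= √(121,004,400 / 9.5039) ≈ 3568.211.
Maximum inventory = Q*(1 − d/p) = 3568.211 × 0.8193 ≈ 2923.429.

I_max ≈ 2,923 bottles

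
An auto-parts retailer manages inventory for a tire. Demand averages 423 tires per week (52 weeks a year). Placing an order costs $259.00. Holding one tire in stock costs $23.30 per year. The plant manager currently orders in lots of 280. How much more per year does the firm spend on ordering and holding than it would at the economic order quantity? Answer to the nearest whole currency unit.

Annual demand D = 423 × 52 = 21,996.
EOQ = √(2DS/H) = √(2 × 21,996 × 259 / 23.3) ≈ 699.29.
Cost at Q* = (D/Q*)S + (Q*/2)H = √(2DSH) ≈ $16,293.51.
Cost at Q = 280: (21,996/280)×259 + (280/2)×23.3 = $20,346.30 + $3,262.00 = $23,608.30.
Excess = $23,608.30 − $16,293.51 = $7,314.79.

Extra cost ≈ $7,315 per year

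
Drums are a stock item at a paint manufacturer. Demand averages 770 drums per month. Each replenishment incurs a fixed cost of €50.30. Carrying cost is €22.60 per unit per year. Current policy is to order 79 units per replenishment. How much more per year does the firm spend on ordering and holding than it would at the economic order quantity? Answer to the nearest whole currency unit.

Extra cost ≈ €2,192 per year

Annual demand D = 770 × 12 = 9,240.
EOQ = √(2DS/H) = √(2 × 9,240 × 50.3 / 22.6) ≈ 202.81.
Cost at Q* = (D/Q*)S + (Q*/2)H = √(2DSH) ≈ €4,583.42.
Cost at Q = 79: (9,240/79)×50.3 + (79/2)×22.6 = €5,883.19 + €892.70 = €6,775.89.
Excess = €6,775.89 − €4,583.42 = €2,192.47.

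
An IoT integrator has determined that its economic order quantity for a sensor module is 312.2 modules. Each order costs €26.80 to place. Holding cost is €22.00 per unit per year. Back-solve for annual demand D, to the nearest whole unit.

Invert the EOQ relation Q*² = 2DS/H.
From Q* = √(2DS/H): D = Q*²H / (2S) = 312.2² × 22 / (2 × 26.8) = 40005.867.

D ≈ 40,006 modules per year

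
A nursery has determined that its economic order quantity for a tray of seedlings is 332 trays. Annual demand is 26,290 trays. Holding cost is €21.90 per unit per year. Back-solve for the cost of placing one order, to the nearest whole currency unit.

S ≈ €46

The basic EOQ model gives Q* = √(2DS/H); rearrange for the unknown.
From Q* = √(2DS/H): S = Q*²H / (2D) = 332² × 21.9 / (2 × 26,290) = 45.9092.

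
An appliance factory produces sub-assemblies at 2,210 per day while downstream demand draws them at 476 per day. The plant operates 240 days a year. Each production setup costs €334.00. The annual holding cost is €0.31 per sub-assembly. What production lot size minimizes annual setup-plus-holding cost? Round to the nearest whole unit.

Q* ≈ 17,713 sub-assemblies

Annual demand D = 476 × 240 = 114,240.
Production build-up factor (1 − d/p) = 1 − 476/2,210 = 0.7846.
Q* = √(2DS / (H(1 − d/p))) = √(2 × 114,240 × 334 / (0.31 × 0.7846)).
= √(76,312,320 / 0.2432) ≈ 17712.835.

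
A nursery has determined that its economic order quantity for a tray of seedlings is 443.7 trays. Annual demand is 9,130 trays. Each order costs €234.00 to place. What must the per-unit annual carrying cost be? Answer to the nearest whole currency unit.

The basic EOQ model gives Q* = √(2DS/H); rearrange for the unknown.
From Q* = √(2DS/H): H = 2DS / Q*² = 2 × 9,130 × 234 / 443.7² = 21.7039.

H ≈ €22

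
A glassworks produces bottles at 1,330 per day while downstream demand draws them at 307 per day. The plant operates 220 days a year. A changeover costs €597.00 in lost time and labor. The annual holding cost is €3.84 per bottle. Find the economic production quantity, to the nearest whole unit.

Annual demand D = 307 × 220 = 67,540.
Production build-up factor (1 − d/p) = 1 − 307/1,330 = 0.7692.
Q* = √(2DS / (H(1 − d/p))) = √(2 × 67,540 × 597 / (3.84 × 0.7692)).
= √(80,642,760 / 2.9536) ≈ 5225.226.

Q* ≈ 5,225 bottles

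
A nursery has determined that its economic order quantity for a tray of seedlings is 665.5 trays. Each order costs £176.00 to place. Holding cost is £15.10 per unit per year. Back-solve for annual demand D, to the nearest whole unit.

D ≈ 18,999 trays per year

Squaring Q* = √(2DS/H) gives Q*² = 2DS/H.
From Q* = √(2DS/H): D = Q*²H / (2S) = 665.5² × 15.1 / (2 × 176) = 18998.985.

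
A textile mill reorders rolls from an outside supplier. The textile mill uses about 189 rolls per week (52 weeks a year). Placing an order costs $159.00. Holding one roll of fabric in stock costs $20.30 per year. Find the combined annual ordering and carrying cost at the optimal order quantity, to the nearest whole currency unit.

Annual demand D = 189 × 52 = 9,828.
EOQ = √(2DS/H) = √(2 × 9,828 × 159 / 20.3) ≈ 392.37.
At Q*, ordering cost (D/Q*)S equals holding cost (Q*/2)H, each = √(DSH/2).
Minimum total = √(2DSH) = √(2 × 9,828 × 159 × 20.3) ≈ 7965.154.

TC* ≈ $7,965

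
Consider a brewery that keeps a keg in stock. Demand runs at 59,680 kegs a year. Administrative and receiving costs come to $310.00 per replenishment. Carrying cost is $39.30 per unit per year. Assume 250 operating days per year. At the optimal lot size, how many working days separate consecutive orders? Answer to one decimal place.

Q* = √(2DS/H) = √(2 × 59,680 × 310 / 39.3) ≈ 970.32.
Cycle time = Q*/D × 250 = 970.32 / 59,680 × 250 ≈ 4.065 days.

T ≈ 4.1 days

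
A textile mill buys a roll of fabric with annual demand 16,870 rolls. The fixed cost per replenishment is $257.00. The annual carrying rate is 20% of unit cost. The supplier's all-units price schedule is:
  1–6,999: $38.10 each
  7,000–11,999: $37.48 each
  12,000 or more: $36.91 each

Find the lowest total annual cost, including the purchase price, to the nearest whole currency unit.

TC* ≈ $650,876

Holding cost per unit per year at price C is H = 0.20·C.
Candidates are each tier's EOQ (if it falls in that tier) and each price-break quantity.
EOQ at $38.10 = 1066.7 (feasible in tier 1): TC = 16,870×$38.10 + (16,870/1066.7)×257 + (1066.7/2)×0.20×$38.10 = $650,875.62.
EOQ at $37.48 = 1075.5 < 7000, so use break Q=7000: TC = 16,870×$37.48 + (16,870/7000.0)×257 + (7000.0/2)×0.20×$37.48 = $659,142.97.
EOQ at $36.91 = 1083.8 < 12000, so use break Q=12000: TC = 16,870×$36.91 + (16,870/12000.0)×257 + (12000.0/2)×0.20×$36.91 = $667,325.00.
Lowest total cost among the candidates is at Q = 1066.7.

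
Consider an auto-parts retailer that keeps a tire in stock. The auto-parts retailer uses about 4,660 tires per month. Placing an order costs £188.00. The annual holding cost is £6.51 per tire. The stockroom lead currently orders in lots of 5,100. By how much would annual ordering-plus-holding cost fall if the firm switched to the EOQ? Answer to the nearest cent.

Annual demand D = 4,660 × 12 = 55,920.
EOQ = √(2DS/H) = √(2 × 55,920 × 188 / 6.51) ≈ 1797.16.
Cost at Q* = (D/Q*)S + (Q*/2)H = √(2DSH) ≈ £11,699.52.
Cost at Q = 5,100: (55,920/5,100)×188 + (5,100/2)×6.51 = £2,061.36 + £16,600.50 = £18,661.86.
Excess = £18,661.86 − £11,699.52 = £6,962.35.

Extra cost ≈ £6,962.35 per year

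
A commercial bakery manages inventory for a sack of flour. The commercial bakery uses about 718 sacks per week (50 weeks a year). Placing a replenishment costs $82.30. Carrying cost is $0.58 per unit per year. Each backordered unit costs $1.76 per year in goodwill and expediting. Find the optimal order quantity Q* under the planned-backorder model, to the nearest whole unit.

Q* ≈ 3,680 sacks

Annual demand D = 718 × 50 = 35,900.
With planned backorders, Q* = √(2DS/H) · √((H+B)/B).
√(2DS/H) = √(2 × 35,900 × 82.3 / 0.58) = 3191.892.
√((H+B)/B) = √((0.58+1.76)/1.76) = 1.1531.
Q* ≈ 3680.440.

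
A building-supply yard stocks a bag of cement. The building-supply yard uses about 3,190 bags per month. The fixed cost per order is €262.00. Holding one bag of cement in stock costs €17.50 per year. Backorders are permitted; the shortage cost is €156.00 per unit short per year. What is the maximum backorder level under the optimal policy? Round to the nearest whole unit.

Annual demand D = 3,190 × 12 = 38,280.
With planned backorders, Q* = √(2DS/H) · √((H+B)/B).
√(2DS/H) = √(2 × 38,280 × 262 / 17.5) = 1070.613.
√((H+B)/B) = √((17.5+156)/156) = 1.0546.
Q* ≈ 1129.068.
S* = Q* · H/(H+B) = 1129.068 × 17.5/173.5 ≈ 113.883.

S* ≈ 114 bags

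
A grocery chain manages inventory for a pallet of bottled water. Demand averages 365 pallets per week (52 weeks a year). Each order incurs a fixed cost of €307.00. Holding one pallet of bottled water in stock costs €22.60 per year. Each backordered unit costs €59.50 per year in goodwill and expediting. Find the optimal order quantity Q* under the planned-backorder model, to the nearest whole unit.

Annual demand D = 365 × 52 = 18,980.
With planned backorders, Q* = √(2DS/H) · √((H+B)/B).
√(2DS/H) = √(2 × 18,980 × 307 / 22.6) = 718.089.
√((H+B)/B) = √((22.6+59.5)/59.5) = 1.1747.
Q* ≈ 843.512.

Q* ≈ 844 pallets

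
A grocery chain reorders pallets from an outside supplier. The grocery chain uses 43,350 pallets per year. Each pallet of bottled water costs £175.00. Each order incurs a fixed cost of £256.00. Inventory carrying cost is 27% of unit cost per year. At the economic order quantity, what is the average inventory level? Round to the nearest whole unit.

Average inventory ≈ 343 pallets

Holding cost H = 0.27 × £175.00 = £47.2500 per unit per year.
EOQ = √(2DS/H) = √(2 × 43,350 × 256 / 47.25) ≈ 685.38.
Average inventory = Q*/2 ≈ 685.38 / 2 = 342.688.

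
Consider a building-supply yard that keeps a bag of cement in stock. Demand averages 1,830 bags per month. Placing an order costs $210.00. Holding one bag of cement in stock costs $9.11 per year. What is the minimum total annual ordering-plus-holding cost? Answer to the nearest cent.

TC* ≈ $9,166.43

Annual demand D = 1,830 × 12 = 21,960.
The optimal lot size = √(2DS/H) = √(2 × 21,960 × 210 / 9.11) ≈ 1006.19.
At Q*, ordering cost (D/Q*)S equals holding cost (Q*/2)H, each = √(DSH/2).
Minimum total = √(2DSH) = √(2 × 21,960 × 210 × 9.11) ≈ 9166.425.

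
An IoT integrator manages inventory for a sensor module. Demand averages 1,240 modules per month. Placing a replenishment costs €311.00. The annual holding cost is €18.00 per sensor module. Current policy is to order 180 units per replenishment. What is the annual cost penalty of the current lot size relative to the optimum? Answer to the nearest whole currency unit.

Annual demand D = 1,240 × 12 = 14,880.
EOQ = √(2DS/H) = √(2 × 14,880 × 311 / 18) ≈ 717.07.
Cost at Q* = (D/Q*)S + (Q*/2)H = √(2DSH) ≈ €12,907.23.
Cost at Q = 180: (14,880/180)×311 + (180/2)×18 = €25,709.33 + €1,620.00 = €27,329.33.
Excess = €27,329.33 − €12,907.23 = €14,422.11.

Extra cost ≈ €14,422 per year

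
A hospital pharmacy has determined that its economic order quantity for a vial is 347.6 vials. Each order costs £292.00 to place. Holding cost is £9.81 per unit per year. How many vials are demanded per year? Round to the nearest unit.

D ≈ 2,030 vials per year

Squaring Q* = √(2DS/H) gives Q*² = 2DS/H.
From Q* = √(2DS/H): D = Q*²H / (2S) = 347.6² × 9.81 / (2 × 292) = 2029.624.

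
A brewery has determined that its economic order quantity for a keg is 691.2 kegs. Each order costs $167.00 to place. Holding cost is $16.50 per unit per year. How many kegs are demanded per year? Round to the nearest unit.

D ≈ 23,602 kegs per year

Squaring Q* = √(2DS/H) gives Q*² = 2DS/H.
From Q* = √(2DS/H): D = Q*²H / (2S) = 691.2² × 16.5 / (2 × 167) = 23601.790.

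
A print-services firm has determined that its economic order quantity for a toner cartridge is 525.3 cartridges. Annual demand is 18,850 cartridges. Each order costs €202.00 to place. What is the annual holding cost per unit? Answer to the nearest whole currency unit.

H ≈ €28

Squaring Q* = √(2DS/H) gives Q*² = 2DS/H.
From Q* = √(2DS/H): H = 2DS / Q*² = 2 × 18,850 × 202 / 525.3² = 27.5980.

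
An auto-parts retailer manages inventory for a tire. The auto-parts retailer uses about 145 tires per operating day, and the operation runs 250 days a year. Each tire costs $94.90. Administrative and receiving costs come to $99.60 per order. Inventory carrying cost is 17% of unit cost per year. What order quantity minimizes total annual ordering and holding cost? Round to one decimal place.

Annual demand D = 145 × 250 = 36,250.
Holding cost H = 0.17 × $94.90 = $16.1330 per unit per year.
EOQ = √(2DS / H) = √(2 × 36,250 × 99.6 / 16.133).
= √(7,221,000 / 16.133) = √447,591.8924 ≈ 669.023.

Q* ≈ 669.0 tires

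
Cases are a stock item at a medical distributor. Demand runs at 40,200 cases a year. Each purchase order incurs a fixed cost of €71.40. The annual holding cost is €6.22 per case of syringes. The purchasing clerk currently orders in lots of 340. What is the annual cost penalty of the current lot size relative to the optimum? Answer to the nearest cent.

Extra cost ≈ €3,523.93 per year

EOQ = √(2DS/H) = √(2 × 40,200 × 71.4 / 6.22) ≈ 960.69.
Cost at Q* = (D/Q*)S + (Q*/2)H = √(2DSH) ≈ €5,975.47.
Cost at Q = 340: (40,200/340)×71.4 + (340/2)×6.22 = €8,442.00 + €1,057.40 = €9,499.40.
Excess = €9,499.40 − €5,975.47 = €3,523.93.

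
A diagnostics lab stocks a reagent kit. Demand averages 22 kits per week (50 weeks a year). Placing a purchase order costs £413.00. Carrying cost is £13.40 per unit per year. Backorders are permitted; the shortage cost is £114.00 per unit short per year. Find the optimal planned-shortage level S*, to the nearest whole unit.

S* ≈ 29 kits

Annual demand D = 22 × 50 = 1,100.
With planned backorders, Q* = √(2DS/H) · √((H+B)/B).
√(2DS/H) = √(2 × 1,100 × 413 / 13.4) = 260.396.
√((H+B)/B) = √((13.4+114)/114) = 1.0571.
Q* ≈ 275.275.
S* = Q* · H/(H+B) = 275.275 × 13.4/127.4 ≈ 28.954.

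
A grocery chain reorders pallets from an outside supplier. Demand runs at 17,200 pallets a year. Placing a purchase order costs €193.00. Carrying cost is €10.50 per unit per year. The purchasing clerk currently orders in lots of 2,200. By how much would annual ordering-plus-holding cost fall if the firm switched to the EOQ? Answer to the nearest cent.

Extra cost ≈ €4,709.56 per year

EOQ = √(2DS/H) = √(2 × 17,200 × 193 / 10.5) ≈ 795.18.
Cost at Q* = (D/Q*)S + (Q*/2)H = √(2DSH) ≈ €8,349.35.
Cost at Q = 2,200: (17,200/2,200)×193 + (2,200/2)×10.5 = €1,508.91 + €11,550.00 = €13,058.91.
Excess = €13,058.91 − €8,349.35 = €4,709.56.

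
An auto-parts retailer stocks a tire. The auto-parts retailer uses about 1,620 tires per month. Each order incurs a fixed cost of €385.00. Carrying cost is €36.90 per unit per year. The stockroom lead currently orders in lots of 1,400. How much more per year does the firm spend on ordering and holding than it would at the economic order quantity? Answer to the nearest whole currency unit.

Annual demand D = 1,620 × 12 = 19,440.
EOQ = √(2DS/H) = √(2 × 19,440 × 385 / 36.9) ≈ 636.91.
Cost at Q* = (D/Q*)S + (Q*/2)H = √(2DSH) ≈ €23,502.10.
Cost at Q = 1,400: (19,440/1,400)×385 + (1,400/2)×36.9 = €5,346.00 + €25,830.00 = €31,176.00.
Excess = €31,176.00 − €23,502.10 = €7,673.90.

Extra cost ≈ €7,674 per year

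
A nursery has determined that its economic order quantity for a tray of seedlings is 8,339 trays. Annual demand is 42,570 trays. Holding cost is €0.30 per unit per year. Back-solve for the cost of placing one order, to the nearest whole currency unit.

S ≈ €245

The basic EOQ model gives Q* = √(2DS/H); rearrange for the unknown.
From Q* = √(2DS/H): S = Q*²H / (2D) = 8,339² × 0.3 / (2 × 42,570) = 245.0279.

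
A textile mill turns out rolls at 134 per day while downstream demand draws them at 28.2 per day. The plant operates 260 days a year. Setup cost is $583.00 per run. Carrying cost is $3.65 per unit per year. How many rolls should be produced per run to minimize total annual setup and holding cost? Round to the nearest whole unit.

Q* ≈ 1,722 rolls

Annual demand D = 28.2 × 260 = 7,332.
Production build-up factor (1 − d/p) = 1 − 28.2/134 = 0.7896.
Q* = √(2DS / (H(1 − d/p))) = √(2 × 7,332 × 583 / (3.65 × 0.7896)).
= √(8,549,112 / 2.8819) ≈ 1722.359.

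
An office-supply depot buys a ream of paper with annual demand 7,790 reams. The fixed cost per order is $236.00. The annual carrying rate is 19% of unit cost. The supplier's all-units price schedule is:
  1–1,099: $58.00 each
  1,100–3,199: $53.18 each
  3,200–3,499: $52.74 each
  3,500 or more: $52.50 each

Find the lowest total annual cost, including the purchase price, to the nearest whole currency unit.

TC* ≈ $421,501

Holding cost per unit per year at price C is H = 0.19·C.
Evaluate total cost at each tier's feasible EOQ or, if the EOQ is below the tier, at the tier's minimum quantity.
EOQ at $58.00 = 577.6 (feasible in tier 1): TC = 7,790×$58.00 + (7,790/577.6)×236 + (577.6/2)×0.19×$58.00 = $458,185.47.
EOQ at $53.18 = 603.2 < 1100, so use break Q=1100: TC = 7,790×$53.18 + (7,790/1100.0)×236 + (1100.0/2)×0.19×$53.18 = $421,500.82.
EOQ at $52.74 = 605.7 < 3200, so use break Q=3200: TC = 7,790×$52.74 + (7,790/3200.0)×236 + (3200.0/2)×0.19×$52.74 = $427,452.07.
EOQ at $52.50 = 607.1 < 3500, so use break Q=3500: TC = 7,790×$52.50 + (7,790/3500.0)×236 + (3500.0/2)×0.19×$52.50 = $426,956.52.
Lowest total cost among the candidates is at Q = 1100.0.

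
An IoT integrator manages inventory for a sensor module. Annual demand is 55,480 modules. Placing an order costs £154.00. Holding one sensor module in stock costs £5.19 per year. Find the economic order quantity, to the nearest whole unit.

Q* ≈ 1,815 modules

EOQ = √(2DS / H) = √(2 × 55,480 × 154 / 5.19).
= √(17,087,840 / 5.19) = √3,292,454.7206 ≈ 1814.512.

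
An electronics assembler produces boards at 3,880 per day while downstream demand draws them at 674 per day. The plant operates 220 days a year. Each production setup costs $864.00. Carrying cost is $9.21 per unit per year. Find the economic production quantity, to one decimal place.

Q* ≈ 5,802.5 boards

Annual demand D = 674 × 220 = 148,280.
Production build-up factor (1 − d/p) = 1 − 674/3,880 = 0.8263.
Q* = √(2DS / (H(1 − d/p))) = √(2 × 148,280 × 864 / (9.21 × 0.8263)).
= √(256,227,840 / 7.6101) ≈ 5802.531.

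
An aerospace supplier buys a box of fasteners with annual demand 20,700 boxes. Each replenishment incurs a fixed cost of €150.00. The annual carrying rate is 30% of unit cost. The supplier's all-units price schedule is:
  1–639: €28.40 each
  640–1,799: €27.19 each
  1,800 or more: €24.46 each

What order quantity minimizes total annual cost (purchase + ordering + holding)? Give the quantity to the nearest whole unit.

Holding cost per unit per year at price C is H = 0.30·C.
For each price level, check whether its EOQ is feasible; otherwise the best quantity at that price is the breakpoint.
Tier 1 (€28.40): EOQ = 853.7 exceeds tier's upper bound 639, so this tier is dominated.
EOQ at €27.19 = 872.5 (feasible in tier 2): TC = 20,700×€27.19 + (20,700/872.5)×150 + (872.5/2)×0.30×€27.19 = €569,950.23.
EOQ at €24.46 = 919.9 < 1800, so use break Q=1800: TC = 20,700×€24.46 + (20,700/1800.0)×150 + (1800.0/2)×0.30×€24.46 = €514,651.20.
Lowest total cost is €514,651.20 at Q = 1800.0.

Q* ≈ 1,800 boxes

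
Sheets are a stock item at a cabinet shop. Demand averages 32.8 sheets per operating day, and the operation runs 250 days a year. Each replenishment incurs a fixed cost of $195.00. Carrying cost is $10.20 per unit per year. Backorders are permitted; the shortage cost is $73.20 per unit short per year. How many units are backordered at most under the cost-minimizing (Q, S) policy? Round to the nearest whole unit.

Annual demand D = 32.8 × 250 = 8,200.
With planned backorders, Q* = √(2DS/H) · √((H+B)/B).
√(2DS/H) = √(2 × 8,200 × 195 / 10.2) = 559.937.
√((H+B)/B) = √((10.2+73.2)/73.2) = 1.0674.
Q* ≈ 597.677.
S* = Q* · H/(H+B) = 597.677 × 10.2/83.4 ≈ 73.097.

S* ≈ 73 sheets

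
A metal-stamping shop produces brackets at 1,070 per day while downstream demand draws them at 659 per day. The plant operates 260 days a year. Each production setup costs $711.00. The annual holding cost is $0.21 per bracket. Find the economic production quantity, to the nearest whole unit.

Annual demand D = 659 × 260 = 171,340.
Production build-up factor (1 − d/p) = 1 − 659/1,070 = 0.3841.
Q* = √(2DS / (H(1 − d/p))) = √(2 × 171,340 × 711 / (0.21 × 0.3841)).
= √(243,645,480 / 0.0807) ≈ 54959.214.

Q* ≈ 54,959 brackets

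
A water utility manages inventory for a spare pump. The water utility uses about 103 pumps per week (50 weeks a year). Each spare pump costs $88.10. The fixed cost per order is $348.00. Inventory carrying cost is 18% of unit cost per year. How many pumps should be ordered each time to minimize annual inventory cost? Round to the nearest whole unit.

Annual demand D = 103 × 50 = 5,150.
Holding cost H = 0.18 × $88.10 = $15.8580 per unit per year.
EOQ = √(2DS / H) = √(2 × 5,150 × 348 / 15.858).
= √(3,584,400 / 15.858) = √226,031.0253 ≈ 475.427.

Q* ≈ 475 pumps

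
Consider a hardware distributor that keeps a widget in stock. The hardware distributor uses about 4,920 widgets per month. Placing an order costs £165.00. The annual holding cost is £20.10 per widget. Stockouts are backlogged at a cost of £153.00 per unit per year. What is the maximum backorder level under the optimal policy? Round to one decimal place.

S* ≈ 121.6 widgets

Annual demand D = 4,920 × 12 = 59,040.
With planned backorders, Q* = √(2DS/H) · √((H+B)/B).
√(2DS/H) = √(2 × 59,040 × 165 / 20.1) = 984.537.
√((H+B)/B) = √((20.1+153)/153) = 1.0637.
Q* ≈ 1047.213.
S* = Q* · H/(H+B) = 1047.213 × 20.1/173.1 ≈ 121.600.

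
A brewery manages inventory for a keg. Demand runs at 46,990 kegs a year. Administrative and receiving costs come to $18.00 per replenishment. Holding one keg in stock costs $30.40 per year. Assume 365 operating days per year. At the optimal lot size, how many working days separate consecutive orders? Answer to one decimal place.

T ≈ 1.8 days

The optimal lot size = √(2DS/H) = √(2 × 46,990 × 18 / 30.4) ≈ 235.89.
Cycle time = Q*/D × 365 = 235.89 / 46,990 × 365 ≈ 1.832 days.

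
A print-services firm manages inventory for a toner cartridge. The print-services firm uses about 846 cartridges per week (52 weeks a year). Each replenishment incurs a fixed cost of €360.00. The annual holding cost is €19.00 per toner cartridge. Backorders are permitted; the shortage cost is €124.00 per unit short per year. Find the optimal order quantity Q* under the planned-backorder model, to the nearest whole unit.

Annual demand D = 846 × 52 = 43,992.
With planned backorders, Q* = √(2DS/H) · √((H+B)/B).
√(2DS/H) = √(2 × 43,992 × 360 / 19) = 1291.149.
√((H+B)/B) = √((19+124)/124) = 1.0739.
Q* ≈ 1386.543.

Q* ≈ 1,387 cartridges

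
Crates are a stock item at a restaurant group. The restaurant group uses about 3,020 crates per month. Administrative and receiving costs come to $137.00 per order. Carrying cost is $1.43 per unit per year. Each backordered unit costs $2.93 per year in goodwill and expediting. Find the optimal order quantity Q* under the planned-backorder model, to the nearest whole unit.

Q* ≈ 3,214 crates

Annual demand D = 3,020 × 12 = 36,240.
With planned backorders, Q* = √(2DS/H) · √((H+B)/B).
√(2DS/H) = √(2 × 36,240 × 137 / 1.43) = 2635.126.
√((H+B)/B) = √((1.43+2.93)/2.93) = 1.2199.
Q* ≈ 3214.480.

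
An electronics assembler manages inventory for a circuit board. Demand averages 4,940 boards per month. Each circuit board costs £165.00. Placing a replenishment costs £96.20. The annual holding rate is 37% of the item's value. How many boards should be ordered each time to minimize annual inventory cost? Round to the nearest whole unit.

Q* ≈ 432 boards

Annual demand D = 4,940 × 12 = 59,280.
Holding cost H = 0.37 × £165.00 = £61.0500 per unit per year.
EOQ = √(2DS / H) = √(2 × 59,280 × 96.2 / 61.05).
= √(11,405,472 / 61.05) = √186,821.8182 ≈ 432.229.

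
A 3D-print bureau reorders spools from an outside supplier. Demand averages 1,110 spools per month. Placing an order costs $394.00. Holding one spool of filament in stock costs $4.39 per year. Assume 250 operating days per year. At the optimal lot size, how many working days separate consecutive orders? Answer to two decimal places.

T ≈ 29.02 days

Annual demand D = 1,110 × 12 = 13,320.
EOQ = √(2DS/H) = √(2 × 13,320 × 394 / 4.39) ≈ 1546.26.
Cycle time = Q*/D × 250 = 1546.26 / 13,320 × 250 ≈ 29.021 days.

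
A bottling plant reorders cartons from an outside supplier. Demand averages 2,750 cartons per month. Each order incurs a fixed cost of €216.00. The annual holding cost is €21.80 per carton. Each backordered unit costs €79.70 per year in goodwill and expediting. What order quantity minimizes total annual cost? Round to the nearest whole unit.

Annual demand D = 2,750 × 12 = 33,000.
With planned backorders, Q* = √(2DS/H) · √((H+B)/B).
√(2DS/H) = √(2 × 33,000 × 216 / 21.8) = 808.669.
√((H+B)/B) = √((21.8+79.7)/79.7) = 1.1285.
Q* ≈ 912.587.

Q* ≈ 913 cartons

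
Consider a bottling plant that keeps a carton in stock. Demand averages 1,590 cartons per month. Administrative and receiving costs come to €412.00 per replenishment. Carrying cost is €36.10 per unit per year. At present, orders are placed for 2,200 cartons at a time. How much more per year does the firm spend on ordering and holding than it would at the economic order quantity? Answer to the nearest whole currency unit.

Annual demand D = 1,590 × 12 = 19,080.
EOQ = √(2DS/H) = √(2 × 19,080 × 412 / 36.1) ≈ 659.93.
Cost at Q* = (D/Q*)S + (Q*/2)H = √(2DSH) ≈ €23,823.55.
Cost at Q = 2,200: (19,080/2,200)×412 + (2,200/2)×36.1 = €3,573.16 + €39,710.00 = €43,283.16.
Excess = €43,283.16 − €23,823.55 = €19,459.62.

Extra cost ≈ €19,460 per year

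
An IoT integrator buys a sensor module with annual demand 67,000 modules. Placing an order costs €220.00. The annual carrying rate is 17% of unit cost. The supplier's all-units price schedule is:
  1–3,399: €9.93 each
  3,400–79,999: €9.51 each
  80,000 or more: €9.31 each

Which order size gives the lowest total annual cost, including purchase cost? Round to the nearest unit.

Holding cost per unit per year at price C is H = 0.17·C.
Candidates are each tier's EOQ (if it falls in that tier) and each price-break quantity.
Tier 1 (€9.93): EOQ = 4178.9 exceeds tier's upper bound 3399, so this tier is dominated.
EOQ at €9.51 = 4270.2 (feasible in tier 2): TC = 67,000×€9.51 + (67,000/4270.2)×220 + (4270.2/2)×0.17×€9.51 = €644,073.65.
EOQ at €9.31 = 4315.8 < 80000, so use break Q=80000: TC = 67,000×€9.31 + (67,000/80000.0)×220 + (80000.0/2)×0.17×€9.31 = €687,262.25.
Lowest total cost is €644,073.65 at Q = 4270.2.

Q* ≈ 4,270 modules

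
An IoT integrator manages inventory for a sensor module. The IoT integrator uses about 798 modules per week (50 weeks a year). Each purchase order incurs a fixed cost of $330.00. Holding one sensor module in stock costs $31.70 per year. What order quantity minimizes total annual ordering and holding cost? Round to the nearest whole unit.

Annual demand D = 798 × 50 = 39,900.
EOQ = √(2DS / H) = √(2 × 39,900 × 330 / 31.7).
= √(26,334,000 / 31.7) = √830,725.5521 ≈ 911.441.

Q* ≈ 911 modules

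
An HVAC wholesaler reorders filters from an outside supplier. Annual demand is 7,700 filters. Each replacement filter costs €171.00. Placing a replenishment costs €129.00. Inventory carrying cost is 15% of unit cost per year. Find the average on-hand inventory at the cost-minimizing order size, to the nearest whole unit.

Holding cost H = 0.15 × €171.00 = €25.6500 per unit per year.
Q* = √(2DS/H) = √(2 × 7,700 × 129 / 25.65) ≈ 278.30.
Average inventory = Q*/2 ≈ 278.30 / 2 = 139.149.

Average inventory ≈ 139 filters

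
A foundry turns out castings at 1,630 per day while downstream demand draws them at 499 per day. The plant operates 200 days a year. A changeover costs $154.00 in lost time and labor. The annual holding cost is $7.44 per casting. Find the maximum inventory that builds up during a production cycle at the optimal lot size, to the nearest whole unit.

Annual demand D = 499 × 200 = 99,800.
Production build-up factor (1 − d/p) = 1 − 499/1,630 = 0.6939.
Q* = √(2DS / (H(1 − d/p))) = √(2 × 99,800 × 154 / (7.44 × 0.6939)).
= √(30,738,400 / 5.1624) ≈ 2440.151.
Maximum inventory = Q*(1 − d/p) = 2440.151 × 0.6939 ≈ 1693.135.

I_max ≈ 1,693 castings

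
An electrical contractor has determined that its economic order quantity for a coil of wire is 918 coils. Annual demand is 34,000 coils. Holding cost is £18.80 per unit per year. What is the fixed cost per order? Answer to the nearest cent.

S ≈ £232.99

Squaring Q* = √(2DS/H) gives Q*² = 2DS/H.
From Q* = √(2DS/H): S = Q*²H / (2D) = 918² × 18.8 / (2 × 34,000) = 232.9884.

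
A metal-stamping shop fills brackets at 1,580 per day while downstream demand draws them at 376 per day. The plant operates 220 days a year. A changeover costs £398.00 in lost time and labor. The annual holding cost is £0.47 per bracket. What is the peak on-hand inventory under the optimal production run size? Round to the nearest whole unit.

I_max ≈ 10,332 brackets

Annual demand D = 376 × 220 = 82,720.
Production build-up factor (1 − d/p) = 1 − 376/1,580 = 0.7620.
Q* = √(2DS / (H(1 − d/p))) = √(2 × 82,720 × 398 / (0.47 × 0.7620)).
= √(65,845,120 / 0.3582) ≈ 13559.016.
Maximum inventory = Q*(1 − d/p) = 13559.016 × 0.7620 ≈ 10332.313.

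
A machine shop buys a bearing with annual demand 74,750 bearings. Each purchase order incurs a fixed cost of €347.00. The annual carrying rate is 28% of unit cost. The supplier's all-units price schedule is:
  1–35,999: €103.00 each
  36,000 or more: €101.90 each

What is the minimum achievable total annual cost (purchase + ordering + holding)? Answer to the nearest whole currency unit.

TC* ≈ €7,737,930

Holding cost per unit per year at price C is H = 0.28·C.
Evaluate total cost at each tier's feasible EOQ or, if the EOQ is below the tier, at the tier's minimum quantity.
EOQ at €103.00 = 1341.2 (feasible in tier 1): TC = 74,750×€103.00 + (74,750/1341.2)×347 + (1341.2/2)×0.28×€103.00 = €7,737,929.69.
EOQ at €101.90 = 1348.4 < 36000, so use break Q=36000: TC = 74,750×€101.90 + (74,750/36000.0)×347 + (36000.0/2)×0.28×€101.90 = €8,131,321.51.
Lowest total cost among the candidates is at Q = 1341.2.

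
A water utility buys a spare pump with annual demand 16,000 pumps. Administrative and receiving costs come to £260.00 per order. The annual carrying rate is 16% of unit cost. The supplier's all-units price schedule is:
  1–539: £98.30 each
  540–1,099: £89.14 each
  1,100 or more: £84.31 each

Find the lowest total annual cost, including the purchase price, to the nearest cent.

TC* ≈ £1,360,161.10

Holding cost per unit per year at price C is H = 0.16·C.
Candidates are each tier's EOQ (if it falls in that tier) and each price-break quantity.
Tier 1 (£98.30): EOQ = 727.3 exceeds tier's upper bound 539, so this tier is dominated.
EOQ at £89.14 = 763.8 (feasible in tier 2): TC = 16,000×£89.14 + (16,000/763.8)×260 + (763.8/2)×0.16×£89.14 = £1,437,133.26.
EOQ at £84.31 = 785.3 < 1100, so use break Q=1100: TC = 16,000×£84.31 + (16,000/1100.0)×260 + (1100.0/2)×0.16×£84.31 = £1,360,161.10.
Lowest total cost among the candidates is at Q = 1100.0.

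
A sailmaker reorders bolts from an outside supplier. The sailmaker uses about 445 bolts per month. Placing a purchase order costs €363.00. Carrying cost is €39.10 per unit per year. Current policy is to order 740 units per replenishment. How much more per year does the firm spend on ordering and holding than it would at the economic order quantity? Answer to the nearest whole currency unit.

Annual demand D = 445 × 12 = 5,340.
EOQ = √(2DS/H) = √(2 × 5,340 × 363 / 39.1) ≈ 314.88.
Cost at Q* = (D/Q*)S + (Q*/2)H = √(2DSH) ≈ €12,311.96.
Cost at Q = 740: (5,340/740)×363 + (740/2)×39.1 = €2,619.49 + €14,467.00 = €17,086.49.
Excess = €17,086.49 − €12,311.96 = €4,774.52.

Extra cost ≈ €4,775 per year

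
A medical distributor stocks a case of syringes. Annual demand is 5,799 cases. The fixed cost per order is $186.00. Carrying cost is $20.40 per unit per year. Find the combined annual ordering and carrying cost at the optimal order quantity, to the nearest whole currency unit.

TC* ≈ $6,634

The optimal lot size = √(2DS/H) = √(2 × 5,799 × 186 / 20.4) ≈ 325.19.
At Q*, ordering cost (D/Q*)S equals holding cost (Q*/2)H, each = √(DSH/2).
Minimum total = √(2DSH) = √(2 × 5,799 × 186 × 20.4) ≈ 6633.811.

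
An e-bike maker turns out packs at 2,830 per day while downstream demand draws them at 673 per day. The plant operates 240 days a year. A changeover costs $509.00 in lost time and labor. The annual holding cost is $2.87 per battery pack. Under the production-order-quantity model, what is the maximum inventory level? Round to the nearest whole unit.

I_max ≈ 6,608 packs

Annual demand D = 673 × 240 = 161,520.
Production build-up factor (1 − d/p) = 1 − 673/2,830 = 0.7622.
Q* = √(2DS / (H(1 − d/p))) = √(2 × 161,520 × 509 / (2.87 × 0.7622)).
= √(164,427,360 / 2.1875) ≈ 8669.903.
Maximum inventory = Q*(1 − d/p) = 8669.903 × 0.7622 ≈ 6608.120.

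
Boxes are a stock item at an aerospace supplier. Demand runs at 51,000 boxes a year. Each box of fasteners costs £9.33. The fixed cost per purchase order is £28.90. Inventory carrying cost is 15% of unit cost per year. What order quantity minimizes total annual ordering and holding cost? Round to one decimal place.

Q* ≈ 1,451.3 boxes

Holding cost H = 0.15 × £9.33 = £1.3995 per unit per year.
EOQ = √(2DS / H) = √(2 × 51,000 × 28.9 / 1.3995).
= √(2,947,800 / 1.3995) = √2,106,323.687 ≈ 1451.318.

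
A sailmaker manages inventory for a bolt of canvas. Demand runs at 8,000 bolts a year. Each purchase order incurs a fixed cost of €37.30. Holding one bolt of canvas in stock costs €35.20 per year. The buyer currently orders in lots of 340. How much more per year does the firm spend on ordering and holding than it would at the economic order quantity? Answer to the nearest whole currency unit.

Extra cost ≈ €2,278 per year

EOQ = √(2DS/H) = √(2 × 8,000 × 37.3 / 35.2) ≈ 130.21.
Cost at Q* = (D/Q*)S + (Q*/2)H = √(2DSH) ≈ €4,583.38.
Cost at Q = 340: (8,000/340)×37.3 + (340/2)×35.2 = €877.65 + €5,984.00 = €6,861.65.
Excess = €6,861.65 − €4,583.38 = €2,278.27.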